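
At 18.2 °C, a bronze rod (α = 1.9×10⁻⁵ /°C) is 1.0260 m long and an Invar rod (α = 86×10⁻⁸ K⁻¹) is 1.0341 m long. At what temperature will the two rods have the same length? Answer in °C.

T = 453.6 °C

L₁(1 + α₁ΔT) = L₂(1 + α₂ΔT) ⇒ ΔT = (L₂ − L₁)/(α₁L₁ − α₂L₂)
L₂ − L₁ = 1.0341 − 1.0260 = 8.10×10⁻³ m
α₁L₁ − α₂L₂ = 1.9×10⁻⁵×1.0260 − 86×10⁻⁸×1.0341 = 1.8604674×10⁻⁵ m/K
ΔT = 8.10×10⁻³ / 1.8604674×10⁻⁵ = 435.374 K
T = 18.2 + 435.374 = 453.574 °C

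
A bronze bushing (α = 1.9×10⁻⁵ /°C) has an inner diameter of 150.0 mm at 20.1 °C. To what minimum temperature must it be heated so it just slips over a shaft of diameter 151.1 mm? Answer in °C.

T = 406 °C

Required Δd = 151.1 − 150.0 = 1.1 mm
Δd = αd₀ΔT ⇒ ΔT = Δd/(αd₀) = 1.1 / (1.9×10⁻⁵ × 150.0) = 385.96 K
T_min = 20.1 + 385.96 = 406.06 °C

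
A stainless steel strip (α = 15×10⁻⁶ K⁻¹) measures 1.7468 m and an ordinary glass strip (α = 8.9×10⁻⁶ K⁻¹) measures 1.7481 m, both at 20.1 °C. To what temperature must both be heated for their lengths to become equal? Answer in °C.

Equal length when α₁L₁ΔT − α₂L₂ΔT = L₂ − L₁ = 1.30×10⁻³ m
α₁L₁ = 2.6202×10⁻⁵, α₂L₂ = 1.555809×10⁻⁵ → Δ(αL) = 1.064391×10⁻⁵ m/K
ΔT = 1.30×10⁻³ / 1.064391×10⁻⁵ = 122.136 K, so T = 20.1 + 122.136 = 142.236 °C

T = 142.2 °C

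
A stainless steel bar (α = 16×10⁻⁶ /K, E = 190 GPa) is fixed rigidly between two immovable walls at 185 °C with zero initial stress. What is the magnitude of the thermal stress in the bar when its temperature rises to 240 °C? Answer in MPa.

Fully constrained: the free strain ε = αΔT is blocked, so σ = Eε = EαΔT.
|ΔT| = 55 K
σ = 190×10⁹ × 16×10⁻⁶ × 55 = 1.67×10⁸ Pa

σ = 167 MPa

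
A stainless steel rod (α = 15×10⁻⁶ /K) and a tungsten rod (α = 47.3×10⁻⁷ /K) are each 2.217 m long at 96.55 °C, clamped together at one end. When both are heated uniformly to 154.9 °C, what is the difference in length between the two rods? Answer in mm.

1.33 mm

ΔT = 58.35 K
stainless steel: ΔL = 15×10⁻⁶ × 2.217 m × 58.35 = 1.9404×10⁻³ m = 1.9404 mm
tungsten: ΔL = 47.3×10⁻⁷ × 2.217 m × 58.35 = 6.1188×10⁻⁴ m = 0.61188 mm
difference = 1.9404 − 0.61188 = 1.32852 mm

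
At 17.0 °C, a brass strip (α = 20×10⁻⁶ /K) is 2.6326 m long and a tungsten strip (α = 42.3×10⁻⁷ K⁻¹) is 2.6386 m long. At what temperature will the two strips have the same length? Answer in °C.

T = 161.6 °C

L₁(1 + α₁ΔT) = L₂(1 + α₂ΔT) ⇒ ΔT = (L₂ − L₁)/(α₁L₁ − α₂L₂)
L₂ − L₁ = 2.6386 − 2.6326 = 6.00×10⁻³ m
α₁L₁ − α₂L₂ = 20×10⁻⁶×2.6326 − 42.3×10⁻⁷×2.6386 = 4.1490722×10⁻⁵ m/K
ΔT = 6.00×10⁻³ / 4.1490722×10⁻⁵ = 144.611 K
T = 17.0 + 144.611 = 161.611 °C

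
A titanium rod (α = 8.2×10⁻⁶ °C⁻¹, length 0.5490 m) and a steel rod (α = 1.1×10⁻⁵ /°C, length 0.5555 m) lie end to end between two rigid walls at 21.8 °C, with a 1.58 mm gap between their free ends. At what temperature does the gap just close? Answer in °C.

T = 171 °C

α₁L₁ = 4.5018×10⁻⁶ m/K, α₂L₂ = 6.1105×10⁻⁶ m/K → total 1.06123×10⁻⁵ m/K
ΔT = g/(α₁L₁+α₂L₂) = 1.58×10⁻³ / 1.06123×10⁻⁵ = 148.88 K
T = 21.8 + 148.88 = 170.68 °C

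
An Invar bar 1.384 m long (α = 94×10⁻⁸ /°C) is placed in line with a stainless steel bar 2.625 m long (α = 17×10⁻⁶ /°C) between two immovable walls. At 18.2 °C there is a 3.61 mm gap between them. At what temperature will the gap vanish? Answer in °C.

Gap closes when ΔL₁ + ΔL₂ = 3.61 mm = 3.61×10⁻³ m
(α₁L₁ + α₂L₂)ΔT = g
α₁L₁ + α₂L₂ = 94×10⁻⁸×1.384 + 17×10⁻⁶×2.625 = 4.592596×10⁻⁵ m/K
ΔT = 3.61×10⁻³ / 4.592596×10⁻⁵ = 78.605 K
T = 18.2 + 78.605 = 96.805 °C

T = 96.8 °C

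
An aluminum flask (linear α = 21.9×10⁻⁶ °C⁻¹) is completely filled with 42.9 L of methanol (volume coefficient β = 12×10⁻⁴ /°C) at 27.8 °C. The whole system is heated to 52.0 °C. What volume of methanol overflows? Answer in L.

The flask also expands: β_container ≈ 3α = 6.57×10⁻⁵ /K
Net overflow = V₀(β_liq − 3α_cont)ΔT
β − 3α = 1.20×10⁻³ − 6.57×10⁻⁵ = 1.1343×10⁻³ /K; ΔT = 24.2 K
ΔV = 42.9 × 1.1343×10⁻³ × 24.2 = 1.18 L

1.18 L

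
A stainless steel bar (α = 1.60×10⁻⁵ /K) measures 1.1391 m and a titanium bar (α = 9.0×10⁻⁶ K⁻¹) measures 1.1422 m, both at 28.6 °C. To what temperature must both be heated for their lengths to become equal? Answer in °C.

Equal length when α₁L₁ΔT − α₂L₂ΔT = L₂ − L₁ = 3.10×10⁻³ m
α₁L₁ = 1.82256×10⁻⁵, α₂L₂ = 1.02798×10⁻⁵ → Δ(αL) = 7.9458×10⁻⁶ m/K
ΔT = 3.10×10⁻³ / 7.9458×10⁻⁶ = 390.143 K, so T = 28.6 + 390.143 = 418.743 °C

T = 418.7 °C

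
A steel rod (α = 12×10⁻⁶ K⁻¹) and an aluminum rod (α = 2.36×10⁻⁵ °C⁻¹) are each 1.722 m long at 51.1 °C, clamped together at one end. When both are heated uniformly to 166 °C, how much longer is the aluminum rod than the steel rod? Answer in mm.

ΔT = 114.9 K
steel: ΔL = 12×10⁻⁶ × 1.722 m × 114.9 = 2.3743×10⁻³ m = 2.3743 mm
aluminum: ΔL = 2.36×10⁻⁵ × 1.722 m × 114.9 = 4.6694×10⁻³ m = 4.6694 mm
difference = 4.6694 − 2.3743 = 2.2951 mm

2.30 mm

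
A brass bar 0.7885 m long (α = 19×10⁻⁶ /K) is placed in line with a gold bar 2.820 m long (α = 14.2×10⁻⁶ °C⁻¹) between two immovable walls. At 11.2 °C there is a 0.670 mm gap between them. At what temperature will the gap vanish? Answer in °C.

Gap closes when ΔL₁ + ΔL₂ = 0.670 mm = 6.70×10⁻⁴ m
(α₁L₁ + α₂L₂)ΔT = g
α₁L₁ + α₂L₂ = 19×10⁻⁶×0.7885 + 14.2×10⁻⁶×2.820 = 5.50255×10⁻⁵ m/K
ΔT = 6.70×10⁻⁴ / 5.50255×10⁻⁵ = 12.176 K
T = 11.2 + 12.176 = 23.376 °C

T = 23.4 °C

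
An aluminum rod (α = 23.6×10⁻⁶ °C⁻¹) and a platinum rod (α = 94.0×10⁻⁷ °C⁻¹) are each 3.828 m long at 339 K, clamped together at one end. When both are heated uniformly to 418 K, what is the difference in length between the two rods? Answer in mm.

4.29 mm

ΔT = 79 K
aluminum: ΔL = 23.6×10⁻⁶ × 3.828 m × 79 = 7.1369×10⁻³ m = 7.1369 mm
platinum: ΔL = 94.0×10⁻⁷ × 3.828 m × 79 = 2.8427×10⁻³ m = 2.8427 mm
difference = 7.1369 − 2.8427 = 4.2942 mm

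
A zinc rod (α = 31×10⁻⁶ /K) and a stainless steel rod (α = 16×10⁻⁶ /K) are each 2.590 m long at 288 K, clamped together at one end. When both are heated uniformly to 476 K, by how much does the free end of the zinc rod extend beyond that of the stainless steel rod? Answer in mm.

7.30 mm

ΔT = 188 K
zinc: ΔL = 31×10⁻⁶ × 2.590 m × 188 = 1.5095×10⁻² m = 15.095 mm
stainless steel: ΔL = 16×10⁻⁶ × 2.590 m × 188 = 7.7907×10⁻³ m = 7.7907 mm
difference = 15.095 − 7.7907 = 7.3043 mm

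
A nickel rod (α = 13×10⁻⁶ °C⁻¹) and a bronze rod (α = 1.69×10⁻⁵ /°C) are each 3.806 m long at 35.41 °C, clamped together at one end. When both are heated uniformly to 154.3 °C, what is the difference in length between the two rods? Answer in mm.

1.76 mm

ΔT = 118.89 K
nickel: ΔL = 13×10⁻⁶ × 3.806 m × 118.89 = 5.8824×10⁻³ m = 5.8824 mm
bronze: ΔL = 1.69×10⁻⁵ × 3.806 m × 118.89 = 7.6472×10⁻³ m = 7.6472 mm
difference = 7.6472 − 5.8824 = 1.7648 mm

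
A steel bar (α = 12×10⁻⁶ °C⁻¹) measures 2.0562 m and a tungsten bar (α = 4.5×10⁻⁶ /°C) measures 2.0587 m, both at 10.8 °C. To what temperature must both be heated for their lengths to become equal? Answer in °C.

L₁(1 + α₁ΔT) = L₂(1 + α₂ΔT) ⇒ ΔT = (L₂ − L₁)/(α₁L₁ − α₂L₂)
L₂ − L₁ = 2.0587 − 2.0562 = 2.50×10⁻³ m
α₁L₁ − α₂L₂ = 12×10⁻⁶×2.0562 − 4.5×10⁻⁶×2.0587 = 1.541025×10⁻⁵ m/K
ΔT = 2.50×10⁻³ / 1.541025×10⁻⁵ = 162.230 K
T = 10.8 + 162.230 = 173.030 °C

T = 173.0 °C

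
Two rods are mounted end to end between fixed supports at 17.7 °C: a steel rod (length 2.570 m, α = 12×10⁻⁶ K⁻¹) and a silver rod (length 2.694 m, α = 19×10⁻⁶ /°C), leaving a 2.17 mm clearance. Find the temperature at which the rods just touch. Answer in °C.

T = 44.2 °C

Gap closes when ΔL₁ + ΔL₂ = 2.17 mm = 2.17×10⁻³ m
(α₁L₁ + α₂L₂)ΔT = g
α₁L₁ + α₂L₂ = 12×10⁻⁶×2.570 + 19×10⁻⁶×2.694 = 8.2026×10⁻⁵ m/K
ΔT = 2.17×10⁻³ / 8.2026×10⁻⁵ = 26.455 K
T = 17.7 + 26.455 = 44.155 °C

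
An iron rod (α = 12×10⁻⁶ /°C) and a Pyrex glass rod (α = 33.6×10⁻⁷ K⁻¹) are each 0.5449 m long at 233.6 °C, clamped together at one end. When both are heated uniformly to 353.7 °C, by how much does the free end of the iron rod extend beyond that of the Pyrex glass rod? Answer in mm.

ΔT = 120.1 K
iron: ΔL = 12×10⁻⁶ × 0.5449 m × 120.1 = 7.8531×10⁻⁴ m = 0.78531 mm
Pyrex glass: ΔL = 33.6×10⁻⁷ × 0.5449 m × 120.1 = 2.1989×10⁻⁴ m = 0.21989 mm
difference = 0.78531 − 0.21989 = 0.56542 mm

0.565 mm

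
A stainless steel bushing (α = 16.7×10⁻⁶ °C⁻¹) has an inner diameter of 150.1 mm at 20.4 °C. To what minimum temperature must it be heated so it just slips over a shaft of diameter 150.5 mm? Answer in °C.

Required Δd = 150.5 − 150.1 = 0.4 mm
Δd = αd₀ΔT ⇒ ΔT = Δd/(αd₀) = 0.4 / (16.7×10⁻⁶ × 150.1) = 159.57 K
T_min = 20.4 + 159.57 = 179.97 °C

T = 180 °C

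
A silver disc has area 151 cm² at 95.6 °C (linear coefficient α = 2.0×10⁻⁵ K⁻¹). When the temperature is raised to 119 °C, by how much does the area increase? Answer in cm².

Area coefficient ≈ 2α; |ΔT| = 23.4 K
ΔA = 2αA₀ΔT = 2(2.0×10⁻⁵)(151)(23.4) = 0.141 cm²

ΔA = 0.141 cm²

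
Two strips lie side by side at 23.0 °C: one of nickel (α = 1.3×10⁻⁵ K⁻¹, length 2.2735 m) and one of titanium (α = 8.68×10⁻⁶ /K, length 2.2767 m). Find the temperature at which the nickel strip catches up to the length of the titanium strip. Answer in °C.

T = 349.7 °C

Equal length when α₁L₁ΔT − α₂L₂ΔT = L₂ − L₁ = 3.20×10⁻³ m
α₁L₁ = 2.95555×10⁻⁵, α₂L₂ = 1.9761756×10⁻⁵ → Δ(αL) = 9.793744×10⁻⁶ m/K
ΔT = 3.20×10⁻³ / 9.793744×10⁻⁶ = 326.739 K, so T = 23.0 + 326.739 = 349.739 °C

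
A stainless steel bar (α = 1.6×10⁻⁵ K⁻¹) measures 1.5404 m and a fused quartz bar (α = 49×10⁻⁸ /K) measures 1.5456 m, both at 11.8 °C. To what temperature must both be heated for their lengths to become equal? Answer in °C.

T = 229.5 °C

Equal length when α₁L₁ΔT − α₂L₂ΔT = L₂ − L₁ = 5.20×10⁻³ m
α₁L₁ = 2.46464×10⁻⁵, α₂L₂ = 7.57344×10⁻⁷ → Δ(αL) = 2.3889056×10⁻⁵ m/K
ΔT = 5.20×10⁻³ / 2.3889056×10⁻⁵ = 217.673 K, so T = 11.8 + 217.673 = 229.473 °C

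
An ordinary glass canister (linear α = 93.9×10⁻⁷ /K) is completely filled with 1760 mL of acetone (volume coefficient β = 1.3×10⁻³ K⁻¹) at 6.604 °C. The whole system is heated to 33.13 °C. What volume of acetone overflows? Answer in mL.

59.4 mL

The canister also expands: β_container ≈ 3α = 2.817×10⁻⁵ /K
Net overflow = V₀(β_liq − 3α_cont)ΔT
β − 3α = 1.30×10⁻³ − 2.817×10⁻⁵ = 1.27183×10⁻³ /K; ΔT = 26.526 K
ΔV = 1760 × 1.27183×10⁻³ × 26.526 = 59.4 mL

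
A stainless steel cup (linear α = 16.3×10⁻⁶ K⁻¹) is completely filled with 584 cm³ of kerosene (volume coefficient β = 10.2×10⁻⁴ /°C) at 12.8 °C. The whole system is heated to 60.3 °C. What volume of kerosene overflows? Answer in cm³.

26.9 cm³

The cup also expands: β_container ≈ 3α = 4.89×10⁻⁵ /K
Net overflow = V₀(β_liq − 3α_cont)ΔT
β − 3α = 1.02×10⁻³ − 4.89×10⁻⁵ = 9.711×10⁻⁴ /K; ΔT = 47.5 K
ΔV = 584 × 9.711×10⁻⁴ × 47.5 = 26.9 cm³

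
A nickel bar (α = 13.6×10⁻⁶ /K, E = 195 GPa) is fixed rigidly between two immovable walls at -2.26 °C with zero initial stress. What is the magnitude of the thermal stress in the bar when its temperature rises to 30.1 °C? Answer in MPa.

Fully constrained: the free strain ε = αΔT is blocked, so σ = Eε = EαΔT.
|ΔT| = 32.36 K
σ = 195×10⁹ × 13.6×10⁻⁶ × 32.36 = 8.58×10⁷ Pa

σ = 85.8 MPa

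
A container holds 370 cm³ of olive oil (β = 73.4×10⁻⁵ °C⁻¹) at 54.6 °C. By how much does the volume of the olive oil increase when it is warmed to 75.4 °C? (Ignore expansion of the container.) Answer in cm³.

|ΔT| = |75.4 − 54.6| = 20.8 K
ΔV = βV₀ΔT = (73.4×10⁻⁵)(370)(20.8) = 5.65 cm³

ΔV = 5.65 cm³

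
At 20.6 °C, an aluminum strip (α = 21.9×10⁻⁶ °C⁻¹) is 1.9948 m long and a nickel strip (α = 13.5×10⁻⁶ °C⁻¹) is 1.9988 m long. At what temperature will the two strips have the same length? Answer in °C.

T = 260.1 °C

Equal length when α₁L₁ΔT − α₂L₂ΔT = L₂ − L₁ = 4.00×10⁻³ m
α₁L₁ = 4.368612×10⁻⁵, α₂L₂ = 2.69838×10⁻⁵ → Δ(αL) = 1.670232×10⁻⁵ m/K
ΔT = 4.00×10⁻³ / 1.670232×10⁻⁵ = 239.488 K, so T = 20.6 + 239.488 = 260.088 °C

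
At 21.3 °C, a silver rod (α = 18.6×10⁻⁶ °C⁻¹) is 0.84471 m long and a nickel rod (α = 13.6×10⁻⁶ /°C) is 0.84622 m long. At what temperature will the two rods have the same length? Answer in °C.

T = 380.6 °C

Equal length when α₁L₁ΔT − α₂L₂ΔT = L₂ − L₁ = 1.51×10⁻³ m
α₁L₁ = 1.5711606×10⁻⁵, α₂L₂ = 1.1508592×10⁻⁵ → Δ(αL) = 4.203014×10⁻⁶ m/K
ΔT = 1.51×10⁻³ / 4.203014×10⁻⁶ = 359.266 K, so T = 21.3 + 359.266 = 380.566 °C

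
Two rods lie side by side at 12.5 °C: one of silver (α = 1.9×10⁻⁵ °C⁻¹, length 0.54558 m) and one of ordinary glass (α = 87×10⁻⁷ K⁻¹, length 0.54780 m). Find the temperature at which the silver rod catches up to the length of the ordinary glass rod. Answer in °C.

L₁(1 + α₁ΔT) = L₂(1 + α₂ΔT) ⇒ ΔT = (L₂ − L₁)/(α₁L₁ − α₂L₂)
L₂ − L₁ = 0.54780 − 0.54558 = 2.22×10⁻³ m
α₁L₁ − α₂L₂ = 1.9×10⁻⁵×0.54558 − 87×10⁻⁷×0.54780 = 5.60016×10⁻⁶ m/K
ΔT = 2.22×10⁻³ / 5.60016×10⁻⁶ = 396.417 K
T = 12.5 + 396.417 = 408.917 °C

T = 408.9 °C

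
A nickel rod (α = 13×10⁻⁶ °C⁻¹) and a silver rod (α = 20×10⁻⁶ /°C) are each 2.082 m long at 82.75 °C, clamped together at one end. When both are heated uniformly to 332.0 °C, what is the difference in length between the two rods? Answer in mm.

3.63 mm

ΔT = 249.25 K
nickel: ΔL = 13×10⁻⁶ × 2.082 m × 249.25 = 6.7462×10⁻³ m = 6.7462 mm
silver: ΔL = 20×10⁻⁶ × 2.082 m × 249.25 = 1.0379×10⁻² m = 10.379 mm
difference = 10.379 − 6.7462 = 3.6328 mm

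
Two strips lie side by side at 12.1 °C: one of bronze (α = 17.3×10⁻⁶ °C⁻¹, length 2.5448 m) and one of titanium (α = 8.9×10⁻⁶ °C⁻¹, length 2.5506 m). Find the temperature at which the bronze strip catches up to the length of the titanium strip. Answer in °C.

T = 284.1 °C

L₁(1 + α₁ΔT) = L₂(1 + α₂ΔT) ⇒ ΔT = (L₂ − L₁)/(α₁L₁ − α₂L₂)
L₂ − L₁ = 2.5506 − 2.5448 = 5.80×10⁻³ m
α₁L₁ − α₂L₂ = 17.3×10⁻⁶×2.5448 − 8.9×10⁻⁶×2.5506 = 2.13247×10⁻⁵ m/K
ΔT = 5.80×10⁻³ / 2.13247×10⁻⁵ = 271.985 K
T = 12.1 + 271.985 = 284.085 °C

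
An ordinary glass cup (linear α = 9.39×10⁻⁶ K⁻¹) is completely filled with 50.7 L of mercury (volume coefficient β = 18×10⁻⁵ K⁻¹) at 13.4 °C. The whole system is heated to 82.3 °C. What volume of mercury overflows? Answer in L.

The cup also expands: β_container ≈ 3α = 2.817×10⁻⁵ /K
Net overflow = V₀(β_liq − 3α_cont)ΔT
β − 3α = 1.80×10⁻⁴ − 2.817×10⁻⁵ = 1.5183×10⁻⁴ /K; ΔT = 68.9 K
ΔV = 50.7 × 1.5183×10⁻⁴ × 68.9 = 0.530 L

0.530 L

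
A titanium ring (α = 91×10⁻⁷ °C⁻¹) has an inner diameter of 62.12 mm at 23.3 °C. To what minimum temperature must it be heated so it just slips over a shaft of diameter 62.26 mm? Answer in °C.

Required Δd = 62.26 − 62.12 = 0.14 mm
Δd = αd₀ΔT ⇒ ΔT = Δd/(αd₀) = 0.14 / (91×10⁻⁷ × 62.12) = 247.66 K
T_min = 23.3 + 247.66 = 270.96 °C

T = 271 °C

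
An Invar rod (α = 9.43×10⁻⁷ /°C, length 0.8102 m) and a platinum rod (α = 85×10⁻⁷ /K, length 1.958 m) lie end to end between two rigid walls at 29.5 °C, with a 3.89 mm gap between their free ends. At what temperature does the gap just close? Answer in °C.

α₁L₁ = 7.640186×10⁻⁷ m/K, α₂L₂ = 1.6643×10⁻⁵ m/K → total 1.74070186×10⁻⁵ m/K
ΔT = g/(α₁L₁+α₂L₂) = 3.89×10⁻³ / 1.74070186×10⁻⁵ = 223.47 K
T = 29.5 + 223.47 = 252.97 °C

T = 253 °C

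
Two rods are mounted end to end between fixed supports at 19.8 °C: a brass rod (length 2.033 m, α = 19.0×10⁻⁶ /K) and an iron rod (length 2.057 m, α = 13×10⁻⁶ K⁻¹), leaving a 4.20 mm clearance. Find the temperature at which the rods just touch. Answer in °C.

α₁L₁ = 3.8627×10⁻⁵ m/K, α₂L₂ = 2.6741×10⁻⁵ m/K → total 6.5368×10⁻⁵ m/K
ΔT = g/(α₁L₁+α₂L₂) = 4.20×10⁻³ / 6.5368×10⁻⁵ = 64.252 K
T = 19.8 + 64.252 = 84.052 °C

T = 84.1 °C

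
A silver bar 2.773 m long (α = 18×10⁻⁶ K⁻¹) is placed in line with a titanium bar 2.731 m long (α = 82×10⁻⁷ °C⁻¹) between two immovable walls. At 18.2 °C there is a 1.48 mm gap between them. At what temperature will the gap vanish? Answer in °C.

T = 38.7 °C

Gap closes when ΔL₁ + ΔL₂ = 1.48 mm = 1.48×10⁻³ m
(α₁L₁ + α₂L₂)ΔT = g
α₁L₁ + α₂L₂ = 18×10⁻⁶×2.773 + 82×10⁻⁷×2.731 = 7.23082×10⁻⁵ m/K
ΔT = 1.48×10⁻³ / 7.23082×10⁻⁵ = 20.468 K
T = 18.2 + 20.468 = 38.668 °C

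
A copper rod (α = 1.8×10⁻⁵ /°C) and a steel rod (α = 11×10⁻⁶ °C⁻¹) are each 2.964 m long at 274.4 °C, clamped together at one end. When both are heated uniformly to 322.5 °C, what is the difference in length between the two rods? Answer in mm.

0.998 mm

ΔT = 48.1 K
copper: ΔL = 1.8×10⁻⁵ × 2.964 m × 48.1 = 2.5662×10⁻³ m = 2.5662 mm
steel: ΔL = 11×10⁻⁶ × 2.964 m × 48.1 = 1.5683×10⁻³ m = 1.5683 mm
difference = 2.5662 − 1.5683 = 0.9979 mm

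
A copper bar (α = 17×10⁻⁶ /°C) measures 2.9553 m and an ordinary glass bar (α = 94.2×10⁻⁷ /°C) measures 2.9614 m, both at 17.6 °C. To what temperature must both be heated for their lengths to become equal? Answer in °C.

Equal length when α₁L₁ΔT − α₂L₂ΔT = L₂ − L₁ = 6.10×10⁻³ m
α₁L₁ = 5.02401×10⁻⁵, α₂L₂ = 2.7896388×10⁻⁵ → Δ(αL) = 2.2343712×10⁻⁵ m/K
ΔT = 6.10×10⁻³ / 2.2343712×10⁻⁵ = 273.007 K, so T = 17.6 + 273.007 = 290.607 °C

T = 290.6 °C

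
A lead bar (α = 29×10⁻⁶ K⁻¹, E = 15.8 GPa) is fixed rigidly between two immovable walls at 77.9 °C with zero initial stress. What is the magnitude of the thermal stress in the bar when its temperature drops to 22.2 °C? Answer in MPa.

σ = 25.5 MPa

Fully constrained: the free strain ε = αΔT is blocked, so σ = Eε = EαΔT.
|ΔT| = 55.7 K
σ = 15.8×10⁹ × 29×10⁻⁶ × 55.7 = 2.55×10⁷ Pa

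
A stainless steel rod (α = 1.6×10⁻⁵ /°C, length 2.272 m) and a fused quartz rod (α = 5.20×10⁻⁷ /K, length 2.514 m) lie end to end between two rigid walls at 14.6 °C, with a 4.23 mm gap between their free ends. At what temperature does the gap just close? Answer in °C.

T = 127 °C

Gap closes when ΔL₁ + ΔL₂ = 4.23 mm = 4.23×10⁻³ m
(α₁L₁ + α₂L₂)ΔT = g
α₁L₁ + α₂L₂ = 1.6×10⁻⁵×2.272 + 5.20×10⁻⁷×2.514 = 3.765928×10⁻⁵ m/K
ΔT = 4.23×10⁻³ / 3.765928×10⁻⁵ = 112.32 K
T = 14.6 + 112.32 = 126.92 °C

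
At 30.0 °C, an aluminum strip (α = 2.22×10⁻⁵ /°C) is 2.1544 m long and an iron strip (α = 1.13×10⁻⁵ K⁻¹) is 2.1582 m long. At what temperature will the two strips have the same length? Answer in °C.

Equal length when α₁L₁ΔT − α₂L₂ΔT = L₂ − L₁ = 3.80×10⁻³ m
α₁L₁ = 4.782768×10⁻⁵, α₂L₂ = 2.438766×10⁻⁵ → Δ(αL) = 2.344002×10⁻⁵ m/K
ΔT = 3.80×10⁻³ / 2.344002×10⁻⁵ = 162.116 K, so T = 30.0 + 162.116 = 192.116 °C

T = 192.1 °C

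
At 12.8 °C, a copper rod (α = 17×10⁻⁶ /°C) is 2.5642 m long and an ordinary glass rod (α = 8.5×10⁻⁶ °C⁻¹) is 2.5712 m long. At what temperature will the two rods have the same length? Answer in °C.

L₁(1 + α₁ΔT) = L₂(1 + α₂ΔT) ⇒ ΔT = (L₂ − L₁)/(α₁L₁ − α₂L₂)
L₂ − L₁ = 2.5712 − 2.5642 = 7.00×10⁻³ m
α₁L₁ − α₂L₂ = 17×10⁻⁶×2.5642 − 8.5×10⁻⁶×2.5712 = 2.17362×10⁻⁵ m/K
ΔT = 7.00×10⁻³ / 2.17362×10⁻⁵ = 322.043 K
T = 12.8 + 322.043 = 334.843 °C

T = 334.8 °C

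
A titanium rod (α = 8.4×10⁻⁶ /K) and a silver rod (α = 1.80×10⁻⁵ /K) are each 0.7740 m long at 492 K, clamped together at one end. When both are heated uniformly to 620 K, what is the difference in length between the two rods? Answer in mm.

ΔT = 128 K
titanium: ΔL = 8.4×10⁻⁶ × 0.7740 m × 128 = 8.3220×10⁻⁴ m = 0.83220 mm
silver: ΔL = 1.80×10⁻⁵ × 0.7740 m × 128 = 1.7833×10⁻³ m = 1.7833 mm
difference = 1.7833 − 0.83220 = 0.9511 mm

0.951 mm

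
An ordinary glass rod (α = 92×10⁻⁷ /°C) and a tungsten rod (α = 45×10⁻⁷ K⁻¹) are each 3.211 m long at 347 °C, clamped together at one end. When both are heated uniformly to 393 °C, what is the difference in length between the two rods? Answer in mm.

0.694 mm

ΔT = 46 K
ordinary glass: ΔL = 92×10⁻⁷ × 3.211 m × 46 = 1.3589×10⁻³ m = 1.3589 mm
tungsten: ΔL = 45×10⁻⁷ × 3.211 m × 46 = 6.6468×10⁻⁴ m = 0.66468 mm
difference = 1.3589 − 0.66468 = 0.69422 mm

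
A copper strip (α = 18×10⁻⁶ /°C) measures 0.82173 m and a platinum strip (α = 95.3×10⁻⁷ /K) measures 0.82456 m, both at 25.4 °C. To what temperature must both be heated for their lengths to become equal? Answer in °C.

T = 433.6 °C

Equal length when α₁L₁ΔT − α₂L₂ΔT = L₂ − L₁ = 2.83×10⁻³ m
α₁L₁ = 1.479114×10⁻⁵, α₂L₂ = 7.8580568×10⁻⁶ → Δ(αL) = 6.9330832×10⁻⁶ m/K
ΔT = 2.83×10⁻³ / 6.9330832×10⁻⁶ = 408.188 K, so T = 25.4 + 408.188 = 433.588 °C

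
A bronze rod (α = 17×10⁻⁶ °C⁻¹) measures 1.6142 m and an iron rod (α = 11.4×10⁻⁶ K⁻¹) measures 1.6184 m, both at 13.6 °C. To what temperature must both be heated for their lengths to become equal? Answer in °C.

T = 480.7 °C

L₁(1 + α₁ΔT) = L₂(1 + α₂ΔT) ⇒ ΔT = (L₂ − L₁)/(α₁L₁ − α₂L₂)
L₂ − L₁ = 1.6184 − 1.6142 = 4.20×10⁻³ m
α₁L₁ − α₂L₂ = 17×10⁻⁶×1.6142 − 11.4×10⁻⁶×1.6184 = 8.99164×10⁻⁶ m/K
ΔT = 4.20×10⁻³ / 8.99164×10⁻⁶ = 467.101 K
T = 13.6 + 467.101 = 480.701 °C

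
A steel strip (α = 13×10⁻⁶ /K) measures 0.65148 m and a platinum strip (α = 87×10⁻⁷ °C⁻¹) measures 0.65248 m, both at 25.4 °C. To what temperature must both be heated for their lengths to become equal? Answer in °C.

L₁(1 + α₁ΔT) = L₂(1 + α₂ΔT) ⇒ ΔT = (L₂ − L₁)/(α₁L₁ − α₂L₂)
L₂ − L₁ = 0.65248 − 0.65148 = 1.00×10⁻³ m
α₁L₁ − α₂L₂ = 13×10⁻⁶×0.65148 − 87×10⁻⁷×0.65248 = 2.792664×10⁻⁶ m/K
ΔT = 1.00×10⁻³ / 2.792664×10⁻⁶ = 358.081 K
T = 25.4 + 358.081 = 383.481 °C

T = 383.5 °C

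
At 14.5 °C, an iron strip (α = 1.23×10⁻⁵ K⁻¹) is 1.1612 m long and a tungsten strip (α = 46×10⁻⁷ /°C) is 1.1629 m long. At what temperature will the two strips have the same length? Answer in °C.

T = 204.8 °C

Equal length when α₁L₁ΔT − α₂L₂ΔT = L₂ − L₁ = 1.70×10⁻³ m
α₁L₁ = 1.428276×10⁻⁵, α₂L₂ = 5.34934×10⁻⁶ → Δ(αL) = 8.93342×10⁻⁶ m/K
ΔT = 1.70×10⁻³ / 8.93342×10⁻⁶ = 190.297 K, so T = 14.5 + 190.297 = 204.797 °C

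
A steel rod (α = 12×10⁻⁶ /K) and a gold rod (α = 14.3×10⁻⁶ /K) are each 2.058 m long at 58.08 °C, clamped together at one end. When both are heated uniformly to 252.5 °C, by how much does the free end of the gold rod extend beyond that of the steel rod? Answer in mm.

0.920 mm

ΔT = 194.42 K
steel: ΔL = 12×10⁻⁶ × 2.058 m × 194.42 = 4.8014×10⁻³ m = 4.8014 mm
gold: ΔL = 14.3×10⁻⁶ × 2.058 m × 194.42 = 5.7217×10⁻³ m = 5.7217 mm
difference = 5.7217 − 4.8014 = 0.9203 mm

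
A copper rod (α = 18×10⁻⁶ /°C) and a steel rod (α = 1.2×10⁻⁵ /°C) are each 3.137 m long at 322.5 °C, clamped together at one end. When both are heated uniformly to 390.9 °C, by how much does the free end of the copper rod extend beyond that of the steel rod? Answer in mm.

ΔT = 68.4 K
copper: ΔL = 18×10⁻⁶ × 3.137 m × 68.4 = 3.8623×10⁻³ m = 3.8623 mm
steel: ΔL = 1.2×10⁻⁵ × 3.137 m × 68.4 = 2.5748×10⁻³ m = 2.5748 mm
difference = 3.8623 − 2.5748 = 1.2875 mm

1.29 mm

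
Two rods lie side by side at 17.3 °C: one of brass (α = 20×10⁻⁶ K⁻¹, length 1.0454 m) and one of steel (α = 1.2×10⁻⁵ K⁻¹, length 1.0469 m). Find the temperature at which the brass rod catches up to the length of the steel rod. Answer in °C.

T = 197.0 °C

L₁(1 + α₁ΔT) = L₂(1 + α₂ΔT) ⇒ ΔT = (L₂ − L₁)/(α₁L₁ − α₂L₂)
L₂ − L₁ = 1.0469 − 1.0454 = 1.50×10⁻³ m
α₁L₁ − α₂L₂ = 20×10⁻⁶×1.0454 − 1.2×10⁻⁵×1.0469 = 8.3452×10⁻⁶ m/K
ΔT = 1.50×10⁻³ / 8.3452×10⁻⁶ = 179.744 K
T = 17.3 + 179.744 = 197.044 °C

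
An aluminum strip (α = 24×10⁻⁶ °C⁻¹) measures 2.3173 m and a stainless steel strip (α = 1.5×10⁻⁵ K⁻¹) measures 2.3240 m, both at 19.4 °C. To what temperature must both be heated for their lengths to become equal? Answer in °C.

L₁(1 + α₁ΔT) = L₂(1 + α₂ΔT) ⇒ ΔT = (L₂ − L₁)/(α₁L₁ − α₂L₂)
L₂ − L₁ = 2.3240 − 2.3173 = 6.70×10⁻³ m
α₁L₁ − α₂L₂ = 24×10⁻⁶×2.3173 − 1.5×10⁻⁵×2.3240 = 2.07552×10⁻⁵ m/K
ΔT = 6.70×10⁻³ / 2.07552×10⁻⁵ = 322.811 K
T = 19.4 + 322.811 = 342.211 °C

T = 342.2 °C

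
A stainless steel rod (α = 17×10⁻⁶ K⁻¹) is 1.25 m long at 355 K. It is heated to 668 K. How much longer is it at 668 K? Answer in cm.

|ΔT| = |668 − 355| = 313 K
ΔL = αL₀ΔT = (17×10⁻⁶)(1.25)(313) = 6.65×10⁻³ m

ΔL = 0.665 cm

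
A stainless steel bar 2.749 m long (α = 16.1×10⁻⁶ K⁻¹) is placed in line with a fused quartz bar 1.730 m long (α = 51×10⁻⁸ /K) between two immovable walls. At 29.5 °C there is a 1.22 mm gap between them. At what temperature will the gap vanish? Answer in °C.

T = 56.5 °C

α₁L₁ = 4.42589×10⁻⁵ m/K, α₂L₂ = 8.823×10⁻⁷ m/K → total 4.51412×10⁻⁵ m/K
ΔT = g/(α₁L₁+α₂L₂) = 1.22×10⁻³ / 4.51412×10⁻⁵ = 27.026 K
T = 29.5 + 27.026 = 56.526 °C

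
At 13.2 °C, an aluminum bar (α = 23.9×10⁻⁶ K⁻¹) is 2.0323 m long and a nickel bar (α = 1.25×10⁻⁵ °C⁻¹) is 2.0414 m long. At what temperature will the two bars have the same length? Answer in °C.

T = 407.9 °C

L₁(1 + α₁ΔT) = L₂(1 + α₂ΔT) ⇒ ΔT = (L₂ − L₁)/(α₁L₁ − α₂L₂)
L₂ − L₁ = 2.0414 − 2.0323 = 9.10×10⁻³ m
α₁L₁ − α₂L₂ = 23.9×10⁻⁶×2.0323 − 1.25×10⁻⁵×2.0414 = 2.305447×10⁻⁵ m/K
ΔT = 9.10×10⁻³ / 2.305447×10⁻⁵ = 394.717 K
T = 13.2 + 394.717 = 407.917 °C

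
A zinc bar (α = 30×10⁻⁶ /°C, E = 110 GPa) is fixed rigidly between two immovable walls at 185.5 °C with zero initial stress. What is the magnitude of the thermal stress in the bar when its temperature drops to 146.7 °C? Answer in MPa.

σ = 128 MPa

Fully constrained: the free strain ε = αΔT is blocked, so σ = Eε = EαΔT.
|ΔT| = 38.8 K
σ = 110×10⁹ × 30×10⁻⁶ × 38.8 = 1.28×10⁸ Pa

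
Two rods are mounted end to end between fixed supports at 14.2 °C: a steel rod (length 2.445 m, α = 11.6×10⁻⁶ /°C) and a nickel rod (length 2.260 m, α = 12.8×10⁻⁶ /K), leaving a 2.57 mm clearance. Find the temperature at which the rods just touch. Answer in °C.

T = 59.1 °C

α₁L₁ = 2.8362×10⁻⁵ m/K, α₂L₂ = 2.8928×10⁻⁵ m/K → total 5.729×10⁻⁵ m/K
ΔT = g/(α₁L₁+α₂L₂) = 2.57×10⁻³ / 5.729×10⁻⁵ = 44.859 K
T = 14.2 + 44.859 = 59.059 °C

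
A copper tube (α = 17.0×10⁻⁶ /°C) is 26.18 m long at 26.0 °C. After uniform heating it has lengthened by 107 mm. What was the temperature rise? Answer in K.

ΔT = 240 K

ΔL = αL₀ΔT ⇒ ΔT = ΔL / (αL₀)
ΔT = 107×10⁻³ m / (17.0×10⁻⁶ × 26.18 m) = 240.42 K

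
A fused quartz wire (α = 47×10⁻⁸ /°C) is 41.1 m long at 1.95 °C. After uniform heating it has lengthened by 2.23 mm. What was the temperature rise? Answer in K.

ΔT = 115 K

ΔL = αL₀ΔT ⇒ ΔT = ΔL / (αL₀)
ΔT = 2.23×10⁻³ m / (47×10⁻⁸ × 41.1 m) = 115.44 K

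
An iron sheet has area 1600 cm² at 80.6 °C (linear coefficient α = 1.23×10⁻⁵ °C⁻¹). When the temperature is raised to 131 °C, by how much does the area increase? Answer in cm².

ΔA = 1.98 cm²

Area coefficient ≈ 2α; |ΔT| = 50.4 K
ΔA = 2αA₀ΔT = 2(1.23×10⁻⁵)(1600)(50.4) = 1.98 cm²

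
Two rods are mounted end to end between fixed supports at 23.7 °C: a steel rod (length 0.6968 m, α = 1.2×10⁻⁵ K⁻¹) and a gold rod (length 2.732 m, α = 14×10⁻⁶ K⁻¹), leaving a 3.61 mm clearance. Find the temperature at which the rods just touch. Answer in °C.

T = 101 °C

Gap closes when ΔL₁ + ΔL₂ = 3.61 mm = 3.61×10⁻³ m
(α₁L₁ + α₂L₂)ΔT = g
α₁L₁ + α₂L₂ = 1.2×10⁻⁵×0.6968 + 14×10⁻⁶×2.732 = 4.66096×10⁻⁵ m/K
ΔT = 3.61×10⁻³ / 4.66096×10⁻⁵ = 77.45 K
T = 23.7 + 77.45 = 101.15 °C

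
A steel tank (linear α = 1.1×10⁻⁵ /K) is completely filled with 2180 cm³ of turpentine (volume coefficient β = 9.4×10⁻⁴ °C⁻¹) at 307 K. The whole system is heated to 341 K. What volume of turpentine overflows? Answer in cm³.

The tank also expands: β_container ≈ 3α = 3.3×10⁻⁵ /K
Net overflow = V₀(β_liq − 3α_cont)ΔT
β − 3α = 9.40×10⁻⁴ − 3.3×10⁻⁵ = 9.07×10⁻⁴ /K; ΔT = 34 K
ΔV = 2180 × 9.07×10⁻⁴ × 34 = 67.2 cm³

67.2 cm³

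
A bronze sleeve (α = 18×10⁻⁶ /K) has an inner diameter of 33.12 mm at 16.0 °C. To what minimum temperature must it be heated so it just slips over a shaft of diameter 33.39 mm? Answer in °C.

T = 469 °C

Required Δd = 33.39 − 33.12 = 0.27 mm
Δd = αd₀ΔT ⇒ ΔT = Δd/(αd₀) = 0.27 / (18×10⁻⁶ × 33.12) = 452.90 K
T_min = 16.0 + 452.90 = 468.90 °C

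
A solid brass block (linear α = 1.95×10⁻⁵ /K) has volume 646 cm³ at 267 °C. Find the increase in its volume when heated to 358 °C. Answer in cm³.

Isotropic solid: β ≈ 3α = 5.8×10⁻⁵ /K; ΔT = 91 K
ΔV = 3αV₀ΔT = 3(1.95×10⁻⁵)(646)(91) = 3.44 cm³

ΔV = 3.44 cm³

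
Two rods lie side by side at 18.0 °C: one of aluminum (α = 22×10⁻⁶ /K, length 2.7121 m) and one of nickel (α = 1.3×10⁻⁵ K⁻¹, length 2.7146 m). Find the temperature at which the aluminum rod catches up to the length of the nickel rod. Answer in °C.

T = 120.6 °C

Equal length when α₁L₁ΔT − α₂L₂ΔT = L₂ − L₁ = 2.50×10⁻³ m
α₁L₁ = 5.96662×10⁻⁵, α₂L₂ = 3.52898×10⁻⁵ → Δ(αL) = 2.43764×10⁻⁵ m/K
ΔT = 2.50×10⁻³ / 2.43764×10⁻⁵ = 102.558 K, so T = 18.0 + 102.558 = 120.558 °C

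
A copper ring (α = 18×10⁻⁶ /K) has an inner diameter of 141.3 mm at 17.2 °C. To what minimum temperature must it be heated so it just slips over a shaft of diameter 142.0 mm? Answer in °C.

Required Δd = 142.0 − 141.3 = 0.7 mm
Δd = αd₀ΔT ⇒ ΔT = Δd/(αd₀) = 0.7 / (18×10⁻⁶ × 141.3) = 275.22 K
T_min = 17.2 + 275.22 = 292.42 °C

T = 292 °C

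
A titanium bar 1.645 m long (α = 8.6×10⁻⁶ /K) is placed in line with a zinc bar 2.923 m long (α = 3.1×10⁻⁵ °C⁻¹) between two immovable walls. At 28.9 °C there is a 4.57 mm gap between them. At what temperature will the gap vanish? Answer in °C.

T = 72.5 °C

Gap closes when ΔL₁ + ΔL₂ = 4.57 mm = 4.57×10⁻³ m
(α₁L₁ + α₂L₂)ΔT = g
α₁L₁ + α₂L₂ = 8.6×10⁻⁶×1.645 + 3.1×10⁻⁵×2.923 = 1.0476×10⁻⁴ m/K
ΔT = 4.57×10⁻³ / 1.0476×10⁻⁴ = 43.624 K
T = 28.9 + 43.624 = 72.524 °C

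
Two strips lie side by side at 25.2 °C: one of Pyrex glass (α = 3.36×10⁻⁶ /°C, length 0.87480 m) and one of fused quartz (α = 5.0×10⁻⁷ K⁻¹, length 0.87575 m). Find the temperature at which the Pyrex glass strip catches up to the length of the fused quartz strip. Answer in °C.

T = 405.0 °C

Equal length when α₁L₁ΔT − α₂L₂ΔT = L₂ − L₁ = 9.50×10⁻⁴ m
α₁L₁ = 2.939328×10⁻⁶, α₂L₂ = 4.37875×10⁻⁷ → Δ(αL) = 2.501453×10⁻⁶ m/K
ΔT = 9.50×10⁻⁴ / 2.501453×10⁻⁶ = 379.779 K, so T = 25.2 + 379.779 = 404.979 °C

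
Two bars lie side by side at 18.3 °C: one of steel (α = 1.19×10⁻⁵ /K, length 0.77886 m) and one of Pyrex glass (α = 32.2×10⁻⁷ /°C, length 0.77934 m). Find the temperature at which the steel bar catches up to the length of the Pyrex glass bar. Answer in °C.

T = 89.32 °C

L₁(1 + α₁ΔT) = L₂(1 + α₂ΔT) ⇒ ΔT = (L₂ − L₁)/(α₁L₁ − α₂L₂)
L₂ − L₁ = 0.77934 − 0.77886 = 4.80×10⁻⁴ m
α₁L₁ − α₂L₂ = 1.19×10⁻⁵×0.77886 − 32.2×10⁻⁷×0.77934 = 6.7589592×10⁻⁶ m/K
ΔT = 4.80×10⁻⁴ / 6.7589592×10⁻⁶ = 71.0169 K
T = 18.3 + 71.0169 = 89.3169 °C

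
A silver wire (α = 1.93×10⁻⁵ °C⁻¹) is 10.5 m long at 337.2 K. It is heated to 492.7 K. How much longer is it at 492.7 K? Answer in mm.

ΔL = 31.5 mm

|ΔT| = |492.7 − 337.2| = 155.5 K
ΔL = αL₀ΔT = (1.93×10⁻⁵)(10.5)(155.5) = 3.15×10⁻² m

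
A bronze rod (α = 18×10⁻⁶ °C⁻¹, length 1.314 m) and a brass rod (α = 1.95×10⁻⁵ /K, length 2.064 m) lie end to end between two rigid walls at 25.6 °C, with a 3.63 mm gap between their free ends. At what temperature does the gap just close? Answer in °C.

Gap closes when ΔL₁ + ΔL₂ = 3.63 mm = 3.63×10⁻³ m
(α₁L₁ + α₂L₂)ΔT = g
α₁L₁ + α₂L₂ = 18×10⁻⁶×1.314 + 1.95×10⁻⁵×2.064 = 6.39×10⁻⁵ m/K
ΔT = 3.63×10⁻³ / 6.39×10⁻⁵ = 56.808 K
T = 25.6 + 56.808 = 82.408 °C

T = 82.4 °C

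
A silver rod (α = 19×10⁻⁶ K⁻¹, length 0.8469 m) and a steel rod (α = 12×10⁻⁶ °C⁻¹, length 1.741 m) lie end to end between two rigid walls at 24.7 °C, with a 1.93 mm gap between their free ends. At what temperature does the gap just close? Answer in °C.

T = 76.9 °C

α₁L₁ = 1.60911×10⁻⁵ m/K, α₂L₂ = 2.0892×10⁻⁵ m/K → total 3.69831×10⁻⁵ m/K
ΔT = g/(α₁L₁+α₂L₂) = 1.93×10⁻³ / 3.69831×10⁻⁵ = 52.186 K
T = 24.7 + 52.186 = 76.886 °C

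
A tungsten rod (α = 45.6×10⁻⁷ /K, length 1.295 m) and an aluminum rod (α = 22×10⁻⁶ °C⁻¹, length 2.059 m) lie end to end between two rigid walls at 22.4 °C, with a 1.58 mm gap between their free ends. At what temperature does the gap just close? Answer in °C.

T = 53.3 °C

α₁L₁ = 5.9052×10⁻⁶ m/K, α₂L₂ = 4.5298×10⁻⁵ m/K → total 5.12032×10⁻⁵ m/K
ΔT = g/(α₁L₁+α₂L₂) = 1.58×10⁻³ / 5.12032×10⁻⁵ = 30.857 K
T = 22.4 + 30.857 = 53.257 °C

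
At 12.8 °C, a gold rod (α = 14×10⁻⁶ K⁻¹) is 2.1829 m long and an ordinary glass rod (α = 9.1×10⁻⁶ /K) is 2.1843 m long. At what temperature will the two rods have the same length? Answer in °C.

T = 143.8 °C

Equal length when α₁L₁ΔT − α₂L₂ΔT = L₂ − L₁ = 1.40×10⁻³ m
α₁L₁ = 3.05606×10⁻⁵, α₂L₂ = 1.987713×10⁻⁵ → Δ(αL) = 1.068347×10⁻⁵ m/K
ΔT = 1.40×10⁻³ / 1.068347×10⁻⁵ = 131.044 K, so T = 12.8 + 131.044 = 143.844 °C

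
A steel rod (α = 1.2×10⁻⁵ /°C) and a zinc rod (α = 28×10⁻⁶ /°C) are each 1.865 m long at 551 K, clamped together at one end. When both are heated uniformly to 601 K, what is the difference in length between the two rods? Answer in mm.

ΔT = 50 K
steel: ΔL = 1.2×10⁻⁵ × 1.865 m × 50 = 1.1190×10⁻³ m = 1.1190 mm
zinc: ΔL = 28×10⁻⁶ × 1.865 m × 50 = 2.6110×10⁻³ m = 2.6110 mm
difference = 2.6110 − 1.1190 = 1.492 mm

1.49 mm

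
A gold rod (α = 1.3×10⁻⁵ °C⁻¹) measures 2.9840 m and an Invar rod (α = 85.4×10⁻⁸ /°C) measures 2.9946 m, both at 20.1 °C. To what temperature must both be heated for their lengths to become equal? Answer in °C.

T = 312.6 °C

L₁(1 + α₁ΔT) = L₂(1 + α₂ΔT) ⇒ ΔT = (L₂ − L₁)/(α₁L₁ − α₂L₂)
L₂ − L₁ = 2.9946 − 2.9840 = 1.06×10⁻² m
α₁L₁ − α₂L₂ = 1.3×10⁻⁵×2.9840 − 85.4×10⁻⁸×2.9946 = 3.62346116×10⁻⁵ m/K
ΔT = 1.06×10⁻² / 3.62346116×10⁻⁵ = 292.538 K
T = 20.1 + 292.538 = 312.638 °C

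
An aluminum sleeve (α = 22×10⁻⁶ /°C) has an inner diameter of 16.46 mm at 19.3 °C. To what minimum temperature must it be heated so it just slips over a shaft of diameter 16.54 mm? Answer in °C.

Required Δd = 16.54 − 16.46 = 0.08 mm
Δd = αd₀ΔT ⇒ ΔT = Δd/(αd₀) = 0.08 / (22×10⁻⁶ × 16.46) = 220.92 K
T_min = 19.3 + 220.92 = 240.22 °C

T = 240 °C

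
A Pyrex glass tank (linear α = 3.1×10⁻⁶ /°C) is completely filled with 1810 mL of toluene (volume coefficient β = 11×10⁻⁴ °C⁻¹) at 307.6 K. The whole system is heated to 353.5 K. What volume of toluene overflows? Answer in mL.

The tank also expands: β_container ≈ 3α = 9.3×10⁻⁶ /K
Net overflow = V₀(β_liq − 3α_cont)ΔT
β − 3α = 1.10×10⁻³ − 9.3×10⁻⁶ = 1.0907×10⁻³ /K; ΔT = 45.9 K
ΔV = 1810 × 1.0907×10⁻³ × 45.9 = 90.6 mL

90.6 mL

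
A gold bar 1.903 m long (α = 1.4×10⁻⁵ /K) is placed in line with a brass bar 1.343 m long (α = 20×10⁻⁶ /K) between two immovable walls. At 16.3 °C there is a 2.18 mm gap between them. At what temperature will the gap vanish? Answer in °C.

T = 57.0 °C

α₁L₁ = 2.6642×10⁻⁵ m/K, α₂L₂ = 2.686×10⁻⁵ m/K → total 5.3502×10⁻⁵ m/K
ΔT = g/(α₁L₁+α₂L₂) = 2.18×10⁻³ / 5.3502×10⁻⁵ = 40.746 K
T = 16.3 + 40.746 = 57.046 °C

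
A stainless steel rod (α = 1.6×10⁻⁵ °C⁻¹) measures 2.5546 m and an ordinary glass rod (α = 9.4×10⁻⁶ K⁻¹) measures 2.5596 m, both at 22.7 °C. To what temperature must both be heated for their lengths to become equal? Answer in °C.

T = 320.1 °C

L₁(1 + α₁ΔT) = L₂(1 + α₂ΔT) ⇒ ΔT = (L₂ − L₁)/(α₁L₁ − α₂L₂)
L₂ − L₁ = 2.5596 − 2.5546 = 5.00×10⁻³ m
α₁L₁ − α₂L₂ = 1.6×10⁻⁵×2.5546 − 9.4×10⁻⁶×2.5596 = 1.681336×10⁻⁵ m/K
ΔT = 5.00×10⁻³ / 1.681336×10⁻⁵ = 297.383 K
T = 22.7 + 297.383 = 320.083 °C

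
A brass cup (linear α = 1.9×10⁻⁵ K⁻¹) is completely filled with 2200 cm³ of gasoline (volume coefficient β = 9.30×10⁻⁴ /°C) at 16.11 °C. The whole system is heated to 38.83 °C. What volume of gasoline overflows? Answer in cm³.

The cup also expands: β_container ≈ 3α = 5.7×10⁻⁵ /K
Net overflow = V₀(β_liq − 3α_cont)ΔT
β − 3α = 9.30×10⁻⁴ − 5.7×10⁻⁵ = 8.73×10⁻⁴ /K; ΔT = 22.72 K
ΔV = 2200 × 8.73×10⁻⁴ × 22.72 = 43.6 cm³

43.6 cm³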